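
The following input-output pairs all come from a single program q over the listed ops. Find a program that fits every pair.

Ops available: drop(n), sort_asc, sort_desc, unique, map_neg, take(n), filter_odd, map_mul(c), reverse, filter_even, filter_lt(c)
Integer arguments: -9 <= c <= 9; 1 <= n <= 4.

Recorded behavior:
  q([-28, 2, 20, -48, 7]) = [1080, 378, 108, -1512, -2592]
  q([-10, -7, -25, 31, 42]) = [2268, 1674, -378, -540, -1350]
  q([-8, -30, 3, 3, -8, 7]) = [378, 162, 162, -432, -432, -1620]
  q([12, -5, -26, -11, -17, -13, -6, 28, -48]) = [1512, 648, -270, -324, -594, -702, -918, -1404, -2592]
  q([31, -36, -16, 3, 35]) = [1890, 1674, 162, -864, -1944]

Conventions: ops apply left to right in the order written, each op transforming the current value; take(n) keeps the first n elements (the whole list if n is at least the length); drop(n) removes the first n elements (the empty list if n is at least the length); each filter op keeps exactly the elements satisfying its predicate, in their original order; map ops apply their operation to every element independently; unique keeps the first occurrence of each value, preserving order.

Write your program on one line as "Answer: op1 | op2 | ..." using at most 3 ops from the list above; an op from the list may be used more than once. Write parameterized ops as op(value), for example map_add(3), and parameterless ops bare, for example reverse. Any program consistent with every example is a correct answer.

map_mul(6) | map_mul(9) | sort_desc

Check, running the answer program on each example:
  [-28, 2, 20, -48, 7] -> [-168, 12, 120, -288, 42] -> [-1512, 108, 1080, -2592, 378] -> [1080, 378, 108, -1512, -2592]
  [-10, -7, -25, 31, 42] -> [-60, -42, -150, 186, 252] -> [-540, -378, -1350, 1674, 2268] -> [2268, 1674, -378, -540, -1350]
  [-8, -30, 3, 3, -8, 7] -> [-48, -180, 18, 18, -48, 42] -> [-432, -1620, 162, 162, -432, 378] -> [378, 162, 162, -432, -432, -1620]
  [12, -5, -26, -11, -17, -13, -6, 28, -48] -> [72, -30, -156, -66, -102, -78, -36, 168, -288] -> [648, -270, -1404, -594, -918, -702, -324, 1512, -2592] -> [1512, 648, -270, -324, -594, -702, -918, -1404, -2592]
  [31, -36, -16, 3, 35] -> [186, -216, -96, 18, 210] -> [1674, -1944, -864, 162, 1890] -> [1890, 1674, 162, -864, -1944]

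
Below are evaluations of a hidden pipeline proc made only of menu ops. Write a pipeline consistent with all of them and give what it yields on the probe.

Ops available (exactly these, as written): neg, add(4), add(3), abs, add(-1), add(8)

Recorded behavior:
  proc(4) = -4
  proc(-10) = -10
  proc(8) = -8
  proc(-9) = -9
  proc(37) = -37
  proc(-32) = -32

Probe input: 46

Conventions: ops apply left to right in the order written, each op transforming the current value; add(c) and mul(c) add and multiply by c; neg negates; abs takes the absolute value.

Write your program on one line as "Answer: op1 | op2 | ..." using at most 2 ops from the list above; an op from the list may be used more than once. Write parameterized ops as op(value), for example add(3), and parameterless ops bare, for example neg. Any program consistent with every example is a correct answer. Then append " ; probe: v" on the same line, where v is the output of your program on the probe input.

abs | neg ; probe: -46

Check, running the answer program on each example:
  4 -> 4 -> -4
  -10 -> 10 -> -10
  8 -> 8 -> -8
  -9 -> 9 -> -9
  37 -> 37 -> -37
  -32 -> 32 -> -32
  probe: 46 -> 46 -> -46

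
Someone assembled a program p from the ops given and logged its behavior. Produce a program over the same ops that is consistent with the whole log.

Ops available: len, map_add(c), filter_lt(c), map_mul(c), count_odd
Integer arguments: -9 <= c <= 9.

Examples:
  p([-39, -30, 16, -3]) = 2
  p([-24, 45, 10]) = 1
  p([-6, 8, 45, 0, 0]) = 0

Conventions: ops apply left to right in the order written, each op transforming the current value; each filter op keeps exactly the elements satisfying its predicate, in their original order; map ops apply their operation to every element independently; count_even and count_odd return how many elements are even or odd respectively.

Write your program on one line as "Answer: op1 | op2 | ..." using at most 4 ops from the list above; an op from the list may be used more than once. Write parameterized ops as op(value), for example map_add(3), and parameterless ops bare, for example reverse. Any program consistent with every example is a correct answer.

filter_lt(-9) | map_add(-4) | len

Check, running the answer program on each example:
  [-39, -30, 16, -3] -> [-39, -30] -> [-43, -34] -> 2
  [-24, 45, 10] -> [-24] -> [-28] -> 1
  [-6, 8, 45, 0, 0] -> [] -> [] -> 0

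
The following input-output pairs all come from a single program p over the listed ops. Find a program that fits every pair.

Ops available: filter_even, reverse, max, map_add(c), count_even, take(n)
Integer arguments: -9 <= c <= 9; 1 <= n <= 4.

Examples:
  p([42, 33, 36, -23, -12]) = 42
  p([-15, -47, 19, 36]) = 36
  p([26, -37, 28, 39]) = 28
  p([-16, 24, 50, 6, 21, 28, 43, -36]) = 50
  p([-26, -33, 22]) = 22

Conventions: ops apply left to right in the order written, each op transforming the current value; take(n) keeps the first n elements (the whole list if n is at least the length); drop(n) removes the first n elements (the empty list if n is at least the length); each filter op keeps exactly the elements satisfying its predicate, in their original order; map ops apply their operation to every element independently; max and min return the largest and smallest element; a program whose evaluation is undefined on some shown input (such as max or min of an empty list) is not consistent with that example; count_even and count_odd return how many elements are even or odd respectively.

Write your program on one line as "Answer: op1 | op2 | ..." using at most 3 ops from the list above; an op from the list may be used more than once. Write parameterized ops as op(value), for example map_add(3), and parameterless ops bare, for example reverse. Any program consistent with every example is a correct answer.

reverse | filter_even | max

Check, running the answer program on each example:
  [42, 33, 36, -23, -12] -> [-12, -23, 36, 33, 42] -> [-12, 36, 42] -> 42
  [-15, -47, 19, 36] -> [36, 19, -47, -15] -> [36] -> 36
  [26, -37, 28, 39] -> [39, 28, -37, 26] -> [28, 26] -> 28
  [-16, 24, 50, 6, 21, 28, 43, -36] -> [-36, 43, 28, 21, 6, 50, 24, -16] -> [-36, 28, 6, 50, 24, -16] -> 50
  [-26, -33, 22] -> [22, -33, -26] -> [22, -26] -> 22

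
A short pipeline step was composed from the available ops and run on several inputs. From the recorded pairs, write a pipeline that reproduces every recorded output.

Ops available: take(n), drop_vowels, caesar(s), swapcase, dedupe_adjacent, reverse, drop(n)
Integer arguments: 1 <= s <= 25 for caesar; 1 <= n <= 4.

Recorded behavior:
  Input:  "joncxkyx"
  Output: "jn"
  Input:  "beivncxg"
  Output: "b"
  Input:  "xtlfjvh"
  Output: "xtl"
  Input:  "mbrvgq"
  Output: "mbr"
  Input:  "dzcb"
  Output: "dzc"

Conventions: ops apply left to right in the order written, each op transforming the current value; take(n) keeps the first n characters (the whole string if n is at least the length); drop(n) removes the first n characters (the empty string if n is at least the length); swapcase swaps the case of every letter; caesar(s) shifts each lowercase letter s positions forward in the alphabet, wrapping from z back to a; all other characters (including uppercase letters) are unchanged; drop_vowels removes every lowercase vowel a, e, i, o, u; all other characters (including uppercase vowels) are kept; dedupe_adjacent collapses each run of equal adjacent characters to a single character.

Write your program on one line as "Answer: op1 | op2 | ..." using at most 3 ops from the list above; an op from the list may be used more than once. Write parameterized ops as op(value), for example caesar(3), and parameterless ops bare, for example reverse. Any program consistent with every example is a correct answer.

take(3) | drop_vowels

Check, running the answer program on each example:
  "joncxkyx" -> "jon" -> "jn"
  "beivncxg" -> "bei" -> "b"
  "xtlfjvh" -> "xtl" -> "xtl"
  "mbrvgq" -> "mbr" -> "mbr"
  "dzcb" -> "dzc" -> "dzc"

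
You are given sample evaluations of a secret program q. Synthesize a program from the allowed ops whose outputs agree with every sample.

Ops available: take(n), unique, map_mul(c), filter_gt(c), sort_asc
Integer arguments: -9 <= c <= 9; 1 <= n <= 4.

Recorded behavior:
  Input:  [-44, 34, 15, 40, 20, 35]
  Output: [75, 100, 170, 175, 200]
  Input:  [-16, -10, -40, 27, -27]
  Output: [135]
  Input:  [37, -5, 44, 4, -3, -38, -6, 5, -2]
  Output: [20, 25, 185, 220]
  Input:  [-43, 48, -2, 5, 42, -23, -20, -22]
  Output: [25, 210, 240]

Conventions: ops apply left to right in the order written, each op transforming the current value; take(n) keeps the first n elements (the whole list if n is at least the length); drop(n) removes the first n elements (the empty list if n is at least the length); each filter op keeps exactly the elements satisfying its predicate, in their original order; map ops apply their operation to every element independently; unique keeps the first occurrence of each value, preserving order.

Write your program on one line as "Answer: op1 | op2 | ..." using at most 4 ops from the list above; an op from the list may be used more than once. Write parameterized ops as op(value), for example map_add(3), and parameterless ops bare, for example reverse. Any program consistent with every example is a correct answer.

filter_gt(-9) | filter_gt(0) | sort_asc | map_mul(5)

Check, running the answer program on each example:
  [-44, 34, 15, 40, 20, 35] -> [34, 15, 40, 20, 35] -> [34, 15, 40, 20, 35] -> [15, 20, 34, 35, 40] -> [75, 100, 170, 175, 200]
  [-16, -10, -40, 27, -27] -> [27] -> [27] -> [27] -> [135]
  [37, -5, 44, 4, -3, -38, -6, 5, -2] -> [37, -5, 44, 4, -3, -6, 5, -2] -> [37, 44, 4, 5] -> [4, 5, 37, 44] -> [20, 25, 185, 220]
  [-43, 48, -2, 5, 42, -23, -20, -22] -> [48, -2, 5, 42] -> [48, 5, 42] -> [5, 42, 48] -> [25, 210, 240]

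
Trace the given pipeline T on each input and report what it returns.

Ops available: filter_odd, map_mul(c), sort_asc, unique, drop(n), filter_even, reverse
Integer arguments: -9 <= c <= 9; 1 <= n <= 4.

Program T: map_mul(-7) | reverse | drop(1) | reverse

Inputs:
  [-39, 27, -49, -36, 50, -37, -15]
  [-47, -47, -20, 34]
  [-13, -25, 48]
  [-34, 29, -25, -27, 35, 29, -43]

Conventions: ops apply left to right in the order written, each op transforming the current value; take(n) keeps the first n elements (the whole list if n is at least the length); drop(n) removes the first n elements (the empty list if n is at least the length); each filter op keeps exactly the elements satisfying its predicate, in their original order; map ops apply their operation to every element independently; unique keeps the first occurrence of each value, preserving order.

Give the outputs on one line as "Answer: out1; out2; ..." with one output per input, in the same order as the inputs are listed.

[273, -189, 343, 252, -350, 259]; [329, 329, 140]; [91, 175]; [238, -203, 175, 189, -245, -203]

Execution, op by op:
  [-39, 27, -49, -36, 50, -37, -15] -> [273, -189, 343, 252, -350, 259, 105] -> [105, 259, -350, 252, 343, -189, 273] -> [259, -350, 252, 343, -189, 273] -> [273, -189, 343, 252, -350, 259]
  [-47, -47, -20, 34] -> [329, 329, 140, -238] -> [-238, 140, 329, 329] -> [140, 329, 329] -> [329, 329, 140]
  [-13, -25, 48] -> [91, 175, -336] -> [-336, 175, 91] -> [175, 91] -> [91, 175]
  [-34, 29, -25, -27, 35, 29, -43] -> [238, -203, 175, 189, -245, -203, 301] -> [301, -203, -245, 189, 175, -203, 238] -> [-203, -245, 189, 175, -203, 238] -> [238, -203, 175, 189, -245, -203]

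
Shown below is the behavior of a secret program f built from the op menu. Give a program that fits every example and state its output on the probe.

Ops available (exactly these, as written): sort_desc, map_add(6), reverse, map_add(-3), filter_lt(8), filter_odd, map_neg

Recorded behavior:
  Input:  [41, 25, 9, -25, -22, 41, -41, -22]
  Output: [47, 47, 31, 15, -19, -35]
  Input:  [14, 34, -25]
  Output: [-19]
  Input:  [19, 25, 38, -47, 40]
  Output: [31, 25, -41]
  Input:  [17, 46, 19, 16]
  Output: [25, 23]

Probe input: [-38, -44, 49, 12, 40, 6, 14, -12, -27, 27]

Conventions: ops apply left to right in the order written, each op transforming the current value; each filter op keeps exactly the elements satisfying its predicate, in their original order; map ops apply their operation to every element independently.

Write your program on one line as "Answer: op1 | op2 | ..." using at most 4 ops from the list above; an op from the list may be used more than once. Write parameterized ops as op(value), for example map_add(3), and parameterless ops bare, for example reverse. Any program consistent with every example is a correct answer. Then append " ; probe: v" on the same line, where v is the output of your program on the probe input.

map_add(6) | sort_desc | filter_odd ; probe: [55, 33, -21]

Check, running the answer program on each example:
  [41, 25, 9, -25, -22, 41, -41, -22] -> [47, 31, 15, -19, -16, 47, -35, -16] -> [47, 47, 31, 15, -16, -16, -19, -35] -> [47, 47, 31, 15, -19, -35]
  [14, 34, -25] -> [20, 40, -19] -> [40, 20, -19] -> [-19]
  [19, 25, 38, -47, 40] -> [25, 31, 44, -41, 46] -> [46, 44, 31, 25, -41] -> [31, 25, -41]
  [17, 46, 19, 16] -> [23, 52, 25, 22] -> [52, 25, 23, 22] -> [25, 23]
  probe: [-38, -44, 49, 12, 40, 6, 14, -12, -27, 27] -> [-32, -38, 55, 18, 46, 12, 20, -6, -21, 33] -> [55, 46, 33, 20, 18, 12, -6, -21, -32, -38] -> [55, 33, -21]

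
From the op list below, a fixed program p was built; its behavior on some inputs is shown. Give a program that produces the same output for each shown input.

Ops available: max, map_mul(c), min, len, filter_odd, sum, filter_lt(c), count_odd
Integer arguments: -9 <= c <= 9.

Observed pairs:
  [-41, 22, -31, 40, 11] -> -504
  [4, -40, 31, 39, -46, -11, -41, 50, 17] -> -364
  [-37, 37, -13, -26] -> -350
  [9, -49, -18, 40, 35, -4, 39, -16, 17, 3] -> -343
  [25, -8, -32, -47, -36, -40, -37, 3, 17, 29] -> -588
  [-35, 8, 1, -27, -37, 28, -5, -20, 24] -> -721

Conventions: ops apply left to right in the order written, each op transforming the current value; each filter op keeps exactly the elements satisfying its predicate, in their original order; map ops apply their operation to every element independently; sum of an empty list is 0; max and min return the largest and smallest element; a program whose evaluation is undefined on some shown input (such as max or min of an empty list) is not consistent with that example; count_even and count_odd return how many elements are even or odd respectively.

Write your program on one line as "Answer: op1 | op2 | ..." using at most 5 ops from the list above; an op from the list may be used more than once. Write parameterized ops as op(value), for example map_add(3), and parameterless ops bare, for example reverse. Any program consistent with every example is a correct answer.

map_mul(7) | filter_odd | filter_lt(9) | sum

Check, running the answer program on each example:
  [-41, 22, -31, 40, 11] -> [-287, 154, -217, 280, 77] -> [-287, -217, 77] -> [-287, -217] -> -504
  [4, -40, 31, 39, -46, -11, -41, 50, 17] -> [28, -280, 217, 273, -322, -77, -287, 350, 119] -> [217, 273, -77, -287, 119] -> [-77, -287] -> -364
  [-37, 37, -13, -26] -> [-259, 259, -91, -182] -> [-259, 259, -91] -> [-259, -91] -> -350
  [9, -49, -18, 40, 35, -4, 39, -16, 17, 3] -> [63, -343, -126, 280, 245, -28, 273, -112, 119, 21] -> [63, -343, 245, 273, 119, 21] -> [-343] -> -343
  [25, -8, -32, -47, -36, -40, -37, 3, 17, 29] -> [175, -56, -224, -329, -252, -280, -259, 21, 119, 203] -> [175, -329, -259, 21, 119, 203] -> [-329, -259] -> -588
  [-35, 8, 1, -27, -37, 28, -5, -20, 24] -> [-245, 56, 7, -189, -259, 196, -35, -140, 168] -> [-245, 7, -189, -259, -35] -> [-245, 7, -189, -259, -35] -> -721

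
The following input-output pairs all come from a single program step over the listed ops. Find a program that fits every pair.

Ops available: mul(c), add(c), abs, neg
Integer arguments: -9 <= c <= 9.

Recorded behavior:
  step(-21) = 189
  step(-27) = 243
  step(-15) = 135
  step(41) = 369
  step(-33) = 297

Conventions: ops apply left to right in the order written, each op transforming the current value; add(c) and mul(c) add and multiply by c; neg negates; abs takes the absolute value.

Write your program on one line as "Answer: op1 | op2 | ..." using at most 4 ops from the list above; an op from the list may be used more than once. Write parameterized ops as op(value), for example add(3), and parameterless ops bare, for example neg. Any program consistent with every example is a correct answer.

mul(9) | neg | abs

Check, running the answer program on each example:
  -21 -> -189 -> 189 -> 189
  -27 -> -243 -> 243 -> 243
  -15 -> -135 -> 135 -> 135
  41 -> 369 -> -369 -> 369
  -33 -> -297 -> 297 -> 297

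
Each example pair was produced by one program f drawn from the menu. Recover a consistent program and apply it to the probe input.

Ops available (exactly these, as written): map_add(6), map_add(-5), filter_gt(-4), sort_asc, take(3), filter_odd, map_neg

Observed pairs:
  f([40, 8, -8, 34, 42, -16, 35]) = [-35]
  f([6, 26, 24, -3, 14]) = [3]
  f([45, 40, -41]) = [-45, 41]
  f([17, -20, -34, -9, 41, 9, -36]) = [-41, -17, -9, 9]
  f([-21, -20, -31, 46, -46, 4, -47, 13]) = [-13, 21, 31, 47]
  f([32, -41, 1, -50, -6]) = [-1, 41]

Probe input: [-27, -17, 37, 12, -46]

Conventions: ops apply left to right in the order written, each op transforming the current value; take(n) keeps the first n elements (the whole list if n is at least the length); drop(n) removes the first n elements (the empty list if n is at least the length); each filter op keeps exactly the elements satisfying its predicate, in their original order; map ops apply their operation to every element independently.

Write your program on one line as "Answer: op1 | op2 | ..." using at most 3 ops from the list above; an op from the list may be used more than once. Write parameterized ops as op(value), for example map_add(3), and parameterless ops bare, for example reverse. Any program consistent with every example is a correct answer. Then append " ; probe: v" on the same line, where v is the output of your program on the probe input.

filter_odd | map_neg | sort_asc ; probe: [-37, 17, 27]

Check, running the answer program on each example:
  [40, 8, -8, 34, 42, -16, 35] -> [35] -> [-35] -> [-35]
  [6, 26, 24, -3, 14] -> [-3] -> [3] -> [3]
  [45, 40, -41] -> [45, -41] -> [-45, 41] -> [-45, 41]
  [17, -20, -34, -9, 41, 9, -36] -> [17, -9, 41, 9] -> [-17, 9, -41, -9] -> [-41, -17, -9, 9]
  [-21, -20, -31, 46, -46, 4, -47, 13] -> [-21, -31, -47, 13] -> [21, 31, 47, -13] -> [-13, 21, 31, 47]
  [32, -41, 1, -50, -6] -> [-41, 1] -> [41, -1] -> [-1, 41]
  probe: [-27, -17, 37, 12, -46] -> [-27, -17, 37] -> [27, 17, -37] -> [-37, 17, 27]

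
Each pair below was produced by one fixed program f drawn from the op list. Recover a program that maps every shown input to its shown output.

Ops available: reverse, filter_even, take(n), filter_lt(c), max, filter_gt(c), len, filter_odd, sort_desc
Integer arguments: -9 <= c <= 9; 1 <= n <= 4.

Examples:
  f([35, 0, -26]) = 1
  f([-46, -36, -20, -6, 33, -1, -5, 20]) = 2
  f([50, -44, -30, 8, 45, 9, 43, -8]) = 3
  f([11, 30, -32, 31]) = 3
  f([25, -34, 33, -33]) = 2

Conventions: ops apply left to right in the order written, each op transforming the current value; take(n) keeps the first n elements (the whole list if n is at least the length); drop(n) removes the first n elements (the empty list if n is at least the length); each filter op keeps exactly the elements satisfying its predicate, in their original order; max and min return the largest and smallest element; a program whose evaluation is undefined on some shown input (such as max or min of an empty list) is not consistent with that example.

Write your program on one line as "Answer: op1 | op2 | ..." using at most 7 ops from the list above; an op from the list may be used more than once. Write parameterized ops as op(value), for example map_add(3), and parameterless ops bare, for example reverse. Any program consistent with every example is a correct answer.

sort_desc | take(3) | reverse | filter_gt(2) | sort_desc | len

Check, running the answer program on each example:
  [35, 0, -26] -> [35, 0, -26] -> [35, 0, -26] -> [-26, 0, 35] -> [35] -> [35] -> 1
  [-46, -36, -20, -6, 33, -1, -5, 20] -> [33, 20, -1, -5, -6, -20, -36, -46] -> [33, 20, -1] -> [-1, 20, 33] -> [20, 33] -> [33, 20] -> 2
  [50, -44, -30, 8, 45, 9, 43, -8] -> [50, 45, 43, 9, 8, -8, -30, -44] -> [50, 45, 43] -> [43, 45, 50] -> [43, 45, 50] -> [50, 45, 43] -> 3
  [11, 30, -32, 31] -> [31, 30, 11, -32] -> [31, 30, 11] -> [11, 30, 31] -> [11, 30, 31] -> [31, 30, 11] -> 3
  [25, -34, 33, -33] -> [33, 25, -33, -34] -> [33, 25, -33] -> [-33, 25, 33] -> [25, 33] -> [33, 25] -> 2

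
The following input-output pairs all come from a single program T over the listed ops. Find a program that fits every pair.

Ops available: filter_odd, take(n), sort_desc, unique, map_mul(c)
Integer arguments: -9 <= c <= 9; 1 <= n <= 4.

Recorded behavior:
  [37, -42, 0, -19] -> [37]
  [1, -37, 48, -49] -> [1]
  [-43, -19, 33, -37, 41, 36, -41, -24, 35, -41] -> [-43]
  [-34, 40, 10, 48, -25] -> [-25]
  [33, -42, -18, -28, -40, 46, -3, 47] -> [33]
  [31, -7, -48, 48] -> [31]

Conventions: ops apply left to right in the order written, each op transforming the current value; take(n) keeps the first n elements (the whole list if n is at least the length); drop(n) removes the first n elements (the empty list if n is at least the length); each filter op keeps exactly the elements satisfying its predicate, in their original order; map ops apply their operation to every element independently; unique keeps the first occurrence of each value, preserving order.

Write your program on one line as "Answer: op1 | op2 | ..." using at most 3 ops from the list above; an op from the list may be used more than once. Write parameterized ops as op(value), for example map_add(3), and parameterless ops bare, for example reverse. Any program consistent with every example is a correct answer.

filter_odd | take(2) | take(1)

Check, running the answer program on each example:
  [37, -42, 0, -19] -> [37, -19] -> [37, -19] -> [37]
  [1, -37, 48, -49] -> [1, -37, -49] -> [1, -37] -> [1]
  [-43, -19, 33, -37, 41, 36, -41, -24, 35, -41] -> [-43, -19, 33, -37, 41, -41, 35, -41] -> [-43, -19] -> [-43]
  [-34, 40, 10, 48, -25] -> [-25] -> [-25] -> [-25]
  [33, -42, -18, -28, -40, 46, -3, 47] -> [33, -3, 47] -> [33, -3] -> [33]
  [31, -7, -48, 48] -> [31, -7] -> [31, -7] -> [31]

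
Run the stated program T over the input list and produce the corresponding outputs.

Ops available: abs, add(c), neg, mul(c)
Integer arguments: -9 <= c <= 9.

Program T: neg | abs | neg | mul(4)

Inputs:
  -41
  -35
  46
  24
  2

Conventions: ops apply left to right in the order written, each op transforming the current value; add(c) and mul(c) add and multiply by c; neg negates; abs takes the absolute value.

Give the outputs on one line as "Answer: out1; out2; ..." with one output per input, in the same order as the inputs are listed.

Execution, op by op:
  -41 -> 41 -> 41 -> -41 -> -164
  -35 -> 35 -> 35 -> -35 -> -140
  46 -> -46 -> 46 -> -46 -> -184
  24 -> -24 -> 24 -> -24 -> -96
  2 -> -2 -> 2 -> -2 -> -8

-164; -140; -184; -96; -8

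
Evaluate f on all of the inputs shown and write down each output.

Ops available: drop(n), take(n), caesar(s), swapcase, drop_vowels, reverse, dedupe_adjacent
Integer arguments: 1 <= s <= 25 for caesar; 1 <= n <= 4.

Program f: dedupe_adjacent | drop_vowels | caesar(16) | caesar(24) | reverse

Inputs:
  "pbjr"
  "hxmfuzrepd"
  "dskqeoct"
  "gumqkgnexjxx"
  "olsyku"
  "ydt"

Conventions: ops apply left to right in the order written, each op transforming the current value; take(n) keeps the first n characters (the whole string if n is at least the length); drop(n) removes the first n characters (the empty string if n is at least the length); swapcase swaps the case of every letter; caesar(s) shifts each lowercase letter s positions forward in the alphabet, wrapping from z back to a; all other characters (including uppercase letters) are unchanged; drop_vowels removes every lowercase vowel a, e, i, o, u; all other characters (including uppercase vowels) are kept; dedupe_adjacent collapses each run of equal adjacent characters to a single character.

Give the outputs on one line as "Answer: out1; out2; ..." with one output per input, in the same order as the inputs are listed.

Execution, op by op:
  "pbjr" -> "pbjr" -> "pbjr" -> "frzh" -> "dpxf" -> "fxpd"
  "hxmfuzrepd" -> "hxmfuzrepd" -> "hxmfzrpd" -> "xncvphft" -> "vlatnfdr" -> "rdfntalv"
  "dskqeoct" -> "dskqeoct" -> "dskqct" -> "tiagsj" -> "rgyeqh" -> "hqeygr"
  "gumqkgnexjxx" -> "gumqkgnexjx" -> "gmqkgnxjx" -> "wcgawdnzn" -> "uaeyublxl" -> "lxlbuyeau"
  "olsyku" -> "olsyku" -> "lsyk" -> "bioa" -> "zgmy" -> "ymgz"
  "ydt" -> "ydt" -> "ydt" -> "otj" -> "mrh" -> "hrm"

"fxpd"; "rdfntalv"; "hqeygr"; "lxlbuyeau"; "ymgz"; "hrm"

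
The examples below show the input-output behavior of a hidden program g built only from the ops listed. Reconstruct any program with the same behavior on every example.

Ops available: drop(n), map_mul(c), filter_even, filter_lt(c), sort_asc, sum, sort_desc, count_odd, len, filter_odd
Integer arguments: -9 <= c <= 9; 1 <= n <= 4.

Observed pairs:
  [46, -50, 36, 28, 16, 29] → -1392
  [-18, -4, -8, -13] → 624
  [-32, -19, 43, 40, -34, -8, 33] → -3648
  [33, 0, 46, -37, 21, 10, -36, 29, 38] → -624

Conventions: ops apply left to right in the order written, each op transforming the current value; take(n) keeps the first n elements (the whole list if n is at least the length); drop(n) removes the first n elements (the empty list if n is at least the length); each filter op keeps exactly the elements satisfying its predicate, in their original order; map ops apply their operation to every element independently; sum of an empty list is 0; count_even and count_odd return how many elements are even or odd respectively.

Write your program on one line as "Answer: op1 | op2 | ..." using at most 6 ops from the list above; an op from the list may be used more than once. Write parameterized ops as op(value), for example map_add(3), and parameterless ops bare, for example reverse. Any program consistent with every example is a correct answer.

drop(2) | filter_odd | sort_asc | map_mul(-8) | map_mul(6) | sum

Check, running the answer program on each example:
  [46, -50, 36, 28, 16, 29] -> [36, 28, 16, 29] -> [29] -> [29] -> [-232] -> [-1392] -> -1392
  [-18, -4, -8, -13] -> [-8, -13] -> [-13] -> [-13] -> [104] -> [624] -> 624
  [-32, -19, 43, 40, -34, -8, 33] -> [43, 40, -34, -8, 33] -> [43, 33] -> [33, 43] -> [-264, -344] -> [-1584, -2064] -> -3648
  [33, 0, 46, -37, 21, 10, -36, 29, 38] -> [46, -37, 21, 10, -36, 29, 38] -> [-37, 21, 29] -> [-37, 21, 29] -> [296, -168, -232] -> [1776, -1008, -1392] -> -624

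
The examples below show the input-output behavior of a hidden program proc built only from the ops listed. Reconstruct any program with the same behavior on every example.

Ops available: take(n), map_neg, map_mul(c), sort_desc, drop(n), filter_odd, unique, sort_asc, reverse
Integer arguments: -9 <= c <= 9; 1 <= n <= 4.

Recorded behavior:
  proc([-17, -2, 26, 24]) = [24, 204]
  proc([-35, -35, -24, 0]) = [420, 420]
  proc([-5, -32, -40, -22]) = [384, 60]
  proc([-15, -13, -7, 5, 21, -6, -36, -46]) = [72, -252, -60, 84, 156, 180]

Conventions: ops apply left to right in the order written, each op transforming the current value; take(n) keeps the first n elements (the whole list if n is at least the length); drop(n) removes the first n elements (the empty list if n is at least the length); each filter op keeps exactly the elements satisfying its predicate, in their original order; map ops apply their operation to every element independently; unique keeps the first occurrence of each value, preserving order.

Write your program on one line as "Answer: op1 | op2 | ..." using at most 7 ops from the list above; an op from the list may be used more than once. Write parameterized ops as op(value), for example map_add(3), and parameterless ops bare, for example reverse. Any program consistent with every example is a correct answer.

map_neg | reverse | map_mul(-6) | drop(2) | map_mul(2) | map_neg

Check, running the answer program on each example:
  [-17, -2, 26, 24] -> [17, 2, -26, -24] -> [-24, -26, 2, 17] -> [144, 156, -12, -102] -> [-12, -102] -> [-24, -204] -> [24, 204]
  [-35, -35, -24, 0] -> [35, 35, 24, 0] -> [0, 24, 35, 35] -> [0, -144, -210, -210] -> [-210, -210] -> [-420, -420] -> [420, 420]
  [-5, -32, -40, -22] -> [5, 32, 40, 22] -> [22, 40, 32, 5] -> [-132, -240, -192, -30] -> [-192, -30] -> [-384, -60] -> [384, 60]
  [-15, -13, -7, 5, 21, -6, -36, -46] -> [15, 13, 7, -5, -21, 6, 36, 46] -> [46, 36, 6, -21, -5, 7, 13, 15] -> [-276, -216, -36, 126, 30, -42, -78, -90] -> [-36, 126, 30, -42, -78, -90] -> [-72, 252, 60, -84, -156, -180] -> [72, -252, -60, 84, 156, 180]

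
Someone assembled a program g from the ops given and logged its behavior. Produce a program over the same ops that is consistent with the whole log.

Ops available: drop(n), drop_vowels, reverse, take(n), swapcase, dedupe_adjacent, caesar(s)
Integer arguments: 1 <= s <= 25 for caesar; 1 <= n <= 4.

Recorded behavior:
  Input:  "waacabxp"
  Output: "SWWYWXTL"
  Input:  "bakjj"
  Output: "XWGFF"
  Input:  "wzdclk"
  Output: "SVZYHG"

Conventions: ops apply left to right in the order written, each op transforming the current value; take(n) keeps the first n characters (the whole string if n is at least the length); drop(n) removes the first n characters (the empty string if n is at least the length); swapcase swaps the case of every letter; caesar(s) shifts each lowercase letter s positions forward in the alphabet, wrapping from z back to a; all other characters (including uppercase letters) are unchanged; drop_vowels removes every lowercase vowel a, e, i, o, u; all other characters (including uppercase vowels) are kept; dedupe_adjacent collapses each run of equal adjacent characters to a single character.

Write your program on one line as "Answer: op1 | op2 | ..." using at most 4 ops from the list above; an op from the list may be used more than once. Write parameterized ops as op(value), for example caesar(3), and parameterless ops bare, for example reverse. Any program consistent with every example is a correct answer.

caesar(2) | caesar(20) | swapcase

Check, running the answer program on each example:
  "waacabxp" -> "yccecdzr" -> "swwywxtl" -> "SWWYWXTL"
  "bakjj" -> "dcmll" -> "xwgff" -> "XWGFF"
  "wzdclk" -> "ybfenm" -> "svzyhg" -> "SVZYHG"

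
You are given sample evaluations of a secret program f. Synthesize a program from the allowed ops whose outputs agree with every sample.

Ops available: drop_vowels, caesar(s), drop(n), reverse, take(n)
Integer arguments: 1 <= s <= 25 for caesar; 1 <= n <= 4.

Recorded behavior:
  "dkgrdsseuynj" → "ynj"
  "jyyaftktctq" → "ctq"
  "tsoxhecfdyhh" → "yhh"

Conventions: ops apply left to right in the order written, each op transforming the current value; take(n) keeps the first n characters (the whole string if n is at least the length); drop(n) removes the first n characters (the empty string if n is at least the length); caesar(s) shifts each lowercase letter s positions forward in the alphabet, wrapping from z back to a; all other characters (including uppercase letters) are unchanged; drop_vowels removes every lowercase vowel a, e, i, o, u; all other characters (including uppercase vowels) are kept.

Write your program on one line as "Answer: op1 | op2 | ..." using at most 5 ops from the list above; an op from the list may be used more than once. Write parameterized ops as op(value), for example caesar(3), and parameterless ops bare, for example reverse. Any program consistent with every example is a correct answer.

drop_vowels | reverse | take(3) | reverse

Check, running the answer program on each example:
  "dkgrdsseuynj" -> "dkgrdssynj" -> "jnyssdrgkd" -> "jny" -> "ynj"
  "jyyaftktctq" -> "jyyftktctq" -> "qtctktfyyj" -> "qtc" -> "ctq"
  "tsoxhecfdyhh" -> "tsxhcfdyhh" -> "hhydfchxst" -> "hhy" -> "yhh"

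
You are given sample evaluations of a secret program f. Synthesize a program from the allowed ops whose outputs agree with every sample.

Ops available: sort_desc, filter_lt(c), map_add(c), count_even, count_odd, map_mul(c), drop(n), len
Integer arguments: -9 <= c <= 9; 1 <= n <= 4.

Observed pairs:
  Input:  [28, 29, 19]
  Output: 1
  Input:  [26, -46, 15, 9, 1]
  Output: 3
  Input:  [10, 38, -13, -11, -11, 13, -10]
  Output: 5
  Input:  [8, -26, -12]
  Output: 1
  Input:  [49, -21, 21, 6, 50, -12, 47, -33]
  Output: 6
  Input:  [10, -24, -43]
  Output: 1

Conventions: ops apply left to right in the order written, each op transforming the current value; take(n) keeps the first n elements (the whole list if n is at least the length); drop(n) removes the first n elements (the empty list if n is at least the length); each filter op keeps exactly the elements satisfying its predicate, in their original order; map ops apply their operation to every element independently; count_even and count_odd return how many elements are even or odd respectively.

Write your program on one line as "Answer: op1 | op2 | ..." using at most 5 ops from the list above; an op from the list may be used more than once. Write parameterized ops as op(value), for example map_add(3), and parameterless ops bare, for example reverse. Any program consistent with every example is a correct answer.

sort_desc | drop(2) | map_mul(-2) | count_even

Check, running the answer program on each example:
  [28, 29, 19] -> [29, 28, 19] -> [19] -> [-38] -> 1
  [26, -46, 15, 9, 1] -> [26, 15, 9, 1, -46] -> [9, 1, -46] -> [-18, -2, 92] -> 3
  [10, 38, -13, -11, -11, 13, -10] -> [38, 13, 10, -10, -11, -11, -13] -> [10, -10, -11, -11, -13] -> [-20, 20, 22, 22, 26] -> 5
  [8, -26, -12] -> [8, -12, -26] -> [-26] -> [52] -> 1
  [49, -21, 21, 6, 50, -12, 47, -33] -> [50, 49, 47, 21, 6, -12, -21, -33] -> [47, 21, 6, -12, -21, -33] -> [-94, -42, -12, 24, 42, 66] -> 6
  [10, -24, -43] -> [10, -24, -43] -> [-43] -> [86] -> 1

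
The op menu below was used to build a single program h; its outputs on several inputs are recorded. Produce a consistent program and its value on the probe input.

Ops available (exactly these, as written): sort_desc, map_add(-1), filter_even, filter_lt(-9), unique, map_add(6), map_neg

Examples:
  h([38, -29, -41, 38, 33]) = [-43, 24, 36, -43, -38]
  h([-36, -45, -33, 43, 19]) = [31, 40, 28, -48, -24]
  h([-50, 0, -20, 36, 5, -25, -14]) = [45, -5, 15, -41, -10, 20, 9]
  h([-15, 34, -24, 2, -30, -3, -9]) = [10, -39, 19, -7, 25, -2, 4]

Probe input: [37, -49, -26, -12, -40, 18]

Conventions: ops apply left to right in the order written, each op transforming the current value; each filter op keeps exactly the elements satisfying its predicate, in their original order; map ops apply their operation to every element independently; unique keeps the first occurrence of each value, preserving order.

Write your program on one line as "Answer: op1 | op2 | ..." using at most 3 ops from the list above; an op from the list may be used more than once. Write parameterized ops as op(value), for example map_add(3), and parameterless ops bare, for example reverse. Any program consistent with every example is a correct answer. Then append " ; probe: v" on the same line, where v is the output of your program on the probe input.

map_add(-1) | map_add(6) | map_neg ; probe: [-42, 44, 21, 7, 35, -23]

Check, running the answer program on each example:
  [38, -29, -41, 38, 33] -> [37, -30, -42, 37, 32] -> [43, -24, -36, 43, 38] -> [-43, 24, 36, -43, -38]
  [-36, -45, -33, 43, 19] -> [-37, -46, -34, 42, 18] -> [-31, -40, -28, 48, 24] -> [31, 40, 28, -48, -24]
  [-50, 0, -20, 36, 5, -25, -14] -> [-51, -1, -21, 35, 4, -26, -15] -> [-45, 5, -15, 41, 10, -20, -9] -> [45, -5, 15, -41, -10, 20, 9]
  [-15, 34, -24, 2, -30, -3, -9] -> [-16, 33, -25, 1, -31, -4, -10] -> [-10, 39, -19, 7, -25, 2, -4] -> [10, -39, 19, -7, 25, -2, 4]
  probe: [37, -49, -26, -12, -40, 18] -> [36, -50, -27, -13, -41, 17] -> [42, -44, -21, -7, -35, 23] -> [-42, 44, 21, 7, 35, -23]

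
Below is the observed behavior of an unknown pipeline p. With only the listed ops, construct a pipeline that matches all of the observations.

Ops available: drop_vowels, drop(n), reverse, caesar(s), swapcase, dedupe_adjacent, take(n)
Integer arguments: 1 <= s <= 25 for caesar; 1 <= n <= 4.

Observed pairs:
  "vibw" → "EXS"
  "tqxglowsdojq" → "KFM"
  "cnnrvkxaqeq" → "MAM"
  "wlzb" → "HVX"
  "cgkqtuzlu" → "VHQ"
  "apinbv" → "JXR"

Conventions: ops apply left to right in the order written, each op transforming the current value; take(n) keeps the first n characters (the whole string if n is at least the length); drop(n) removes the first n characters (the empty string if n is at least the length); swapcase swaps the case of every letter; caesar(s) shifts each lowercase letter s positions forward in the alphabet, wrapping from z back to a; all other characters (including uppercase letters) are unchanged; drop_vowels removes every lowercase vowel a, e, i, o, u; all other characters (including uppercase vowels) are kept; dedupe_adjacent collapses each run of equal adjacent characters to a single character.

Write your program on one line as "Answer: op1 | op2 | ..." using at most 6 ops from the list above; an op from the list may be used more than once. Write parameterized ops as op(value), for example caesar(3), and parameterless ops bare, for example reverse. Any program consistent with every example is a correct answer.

caesar(22) | dedupe_adjacent | swapcase | reverse | take(3) | reverse

Check, running the answer program on each example:
  "vibw" -> "rexs" -> "rexs" -> "REXS" -> "SXER" -> "SXE" -> "EXS"
  "tqxglowsdojq" -> "pmtchksozkfm" -> "pmtchksozkfm" -> "PMTCHKSOZKFM" -> "MFKZOSKHCTMP" -> "MFK" -> "KFM"
  "cnnrvkxaqeq" -> "yjjnrgtwmam" -> "yjnrgtwmam" -> "YJNRGTWMAM" -> "MAMWTGRNJY" -> "MAM" -> "MAM"
  "wlzb" -> "shvx" -> "shvx" -> "SHVX" -> "XVHS" -> "XVH" -> "HVX"
  "cgkqtuzlu" -> "ycgmpqvhq" -> "ycgmpqvhq" -> "YCGMPQVHQ" -> "QHVQPMGCY" -> "QHV" -> "VHQ"
  "apinbv" -> "wlejxr" -> "wlejxr" -> "WLEJXR" -> "RXJELW" -> "RXJ" -> "JXR"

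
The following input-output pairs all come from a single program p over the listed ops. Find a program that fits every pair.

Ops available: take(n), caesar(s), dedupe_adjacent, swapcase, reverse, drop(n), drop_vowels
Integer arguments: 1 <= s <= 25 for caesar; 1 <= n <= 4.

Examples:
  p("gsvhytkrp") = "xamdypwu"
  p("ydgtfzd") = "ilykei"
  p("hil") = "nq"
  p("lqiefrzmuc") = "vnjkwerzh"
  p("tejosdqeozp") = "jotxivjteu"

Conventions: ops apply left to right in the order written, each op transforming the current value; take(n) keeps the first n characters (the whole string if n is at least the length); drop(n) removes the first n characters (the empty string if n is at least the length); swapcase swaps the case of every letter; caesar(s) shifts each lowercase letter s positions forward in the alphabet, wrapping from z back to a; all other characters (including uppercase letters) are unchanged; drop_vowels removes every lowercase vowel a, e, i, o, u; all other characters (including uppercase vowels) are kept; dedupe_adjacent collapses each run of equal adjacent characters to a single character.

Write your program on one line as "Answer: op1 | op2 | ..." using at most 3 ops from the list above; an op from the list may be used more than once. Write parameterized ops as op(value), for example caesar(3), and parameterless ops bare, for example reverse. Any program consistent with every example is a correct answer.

caesar(25) | drop(1) | caesar(6)

Check, running the answer program on each example:
  "gsvhytkrp" -> "frugxsjqo" -> "rugxsjqo" -> "xamdypwu"
  "ydgtfzd" -> "xcfseyc" -> "cfseyc" -> "ilykei"
  "hil" -> "ghk" -> "hk" -> "nq"
  "lqiefrzmuc" -> "kphdeqyltb" -> "phdeqyltb" -> "vnjkwerzh"
  "tejosdqeozp" -> "sdinrcpdnyo" -> "dinrcpdnyo" -> "jotxivjteu"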